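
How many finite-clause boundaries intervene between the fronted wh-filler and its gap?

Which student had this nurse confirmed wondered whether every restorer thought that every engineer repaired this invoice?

1

"which student" is extracted from the subject of "wondered".
Boundaries crossed, outermost first: [Ø] — 1 in total.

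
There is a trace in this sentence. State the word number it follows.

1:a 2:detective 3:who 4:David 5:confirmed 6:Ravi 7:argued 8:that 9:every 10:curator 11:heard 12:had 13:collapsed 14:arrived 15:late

The displaced element is "a detective" (word 2).
It is linked across 3 clause boundaries (Ø → that → Ø).
It functions as the subject of "collapsed", so the gap sits immediately after word 11 ("heard").
Base order: David confirmed Ravi argued that every curator heard that a detective had collapsed.

11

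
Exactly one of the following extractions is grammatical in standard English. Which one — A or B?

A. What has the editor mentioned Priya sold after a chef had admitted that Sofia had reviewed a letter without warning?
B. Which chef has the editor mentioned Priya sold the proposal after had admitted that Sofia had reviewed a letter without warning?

A

In B, the wh-phrase is extracted from inside an adjunct island (introduced by "after"), which blocks movement.
In A, the extraction path crosses only that-complement boundaries, which are transparent.
So A is grammatical.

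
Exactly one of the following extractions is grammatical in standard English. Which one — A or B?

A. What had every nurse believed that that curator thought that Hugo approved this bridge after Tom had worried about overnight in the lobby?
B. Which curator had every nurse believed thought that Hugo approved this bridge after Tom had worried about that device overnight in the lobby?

B

In A, the wh-phrase is extracted from inside an adjunct island (introduced by "after"), which blocks movement.
In B, the extraction path crosses only that-complement boundaries, which are transparent.
So B is grammatical.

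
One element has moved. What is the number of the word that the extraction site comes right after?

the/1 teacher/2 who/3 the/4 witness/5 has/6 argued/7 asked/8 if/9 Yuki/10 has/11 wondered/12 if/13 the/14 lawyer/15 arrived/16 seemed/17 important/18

The displaced element is "the teacher" (word 2).
It is linked across 1 clause boundary (Ø).
It functions as the subject of "asked", so the gap sits immediately after word 7 ("argued").
Base order: The witness has argued that the teacher asked if Yuki has wondered if the lawyer arrived.

7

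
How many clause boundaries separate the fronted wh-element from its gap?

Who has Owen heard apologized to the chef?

"who" is extracted from the subject of "apologized".
Boundaries crossed, outermost first: [Ø] — 1 in total.

1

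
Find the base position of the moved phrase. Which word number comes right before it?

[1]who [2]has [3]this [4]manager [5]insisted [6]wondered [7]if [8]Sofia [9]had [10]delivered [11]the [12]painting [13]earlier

5

The displaced element is "who" (word 1).
It is linked across 1 clause boundary (Ø).
It functions as the subject of "wondered", so the gap sits immediately after word 5 ("insisted").
Base order: This manager has insisted that who wondered if Sofia had delivered the painting earlier.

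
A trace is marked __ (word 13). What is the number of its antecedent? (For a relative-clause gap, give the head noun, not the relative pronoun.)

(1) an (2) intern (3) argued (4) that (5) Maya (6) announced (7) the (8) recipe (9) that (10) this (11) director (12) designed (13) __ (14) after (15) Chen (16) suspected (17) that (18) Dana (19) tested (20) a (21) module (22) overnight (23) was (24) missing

The gap at 13 is the object of "designed", inside a relative clause.
The relative pronoun is "that" (word 9); it is bound by the head noun immediately before it.
Its filler is the head noun "recipe", at word 8.

8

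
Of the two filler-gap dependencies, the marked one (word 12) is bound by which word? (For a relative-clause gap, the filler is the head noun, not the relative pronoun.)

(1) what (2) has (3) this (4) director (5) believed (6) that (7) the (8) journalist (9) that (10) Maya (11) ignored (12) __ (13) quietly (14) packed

8

The marked gap is inside the relative clause, the direct object of "ignored".
Its filler is the head noun "journalist" (via "that"), at word 8.
(The other dependency links word 1 to a gap after word 14.)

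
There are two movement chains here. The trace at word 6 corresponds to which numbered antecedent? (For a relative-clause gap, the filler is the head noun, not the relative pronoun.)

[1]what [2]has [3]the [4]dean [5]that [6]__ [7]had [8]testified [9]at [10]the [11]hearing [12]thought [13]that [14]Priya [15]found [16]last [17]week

The marked gap is inside the relative clause, the subject of "testified".
Its filler is the head noun "dean" (via "that"), at word 4.
(The other dependency links word 1 to a gap after word 15.)

4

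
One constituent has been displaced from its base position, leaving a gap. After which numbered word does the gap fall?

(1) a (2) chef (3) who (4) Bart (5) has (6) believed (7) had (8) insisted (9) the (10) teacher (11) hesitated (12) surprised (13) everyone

6

The displaced element is "a chef" (word 2).
It is linked across 1 clause boundary (Ø).
It functions as the subject of "insisted", so the gap sits immediately after word 6 ("believed").
Base order: Bart has believed that a chef had insisted the teacher hesitated.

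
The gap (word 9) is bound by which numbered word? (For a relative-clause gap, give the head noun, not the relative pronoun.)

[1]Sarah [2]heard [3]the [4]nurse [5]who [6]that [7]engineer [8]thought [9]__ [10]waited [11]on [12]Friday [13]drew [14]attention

The gap at 9 is the subject of "waited", inside a relative clause.
The relative pronoun is "who" (word 5); it is bound by the head noun immediately before it.
Its filler is the head noun "nurse", at word 4.

4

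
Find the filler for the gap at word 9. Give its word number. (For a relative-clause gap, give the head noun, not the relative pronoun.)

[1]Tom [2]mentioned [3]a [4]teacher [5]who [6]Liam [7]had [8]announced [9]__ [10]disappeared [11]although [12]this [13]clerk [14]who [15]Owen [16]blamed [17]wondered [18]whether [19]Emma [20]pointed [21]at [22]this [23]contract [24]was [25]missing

4

The gap at 9 is the subject of "disappeared", inside a relative clause.
The relative pronoun is "who" (word 5); it is bound by the head noun immediately before it.
Its filler is the head noun "teacher", at word 4.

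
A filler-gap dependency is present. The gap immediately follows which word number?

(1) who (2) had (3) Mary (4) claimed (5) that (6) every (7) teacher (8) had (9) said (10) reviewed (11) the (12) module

9

The displaced element is "who" (word 1).
It is linked across 2 clause boundaries (that → Ø).
It functions as the subject of "reviewed", so the gap sits immediately after word 9 ("said").
Base order: Mary had claimed that every teacher had said who reviewed the module.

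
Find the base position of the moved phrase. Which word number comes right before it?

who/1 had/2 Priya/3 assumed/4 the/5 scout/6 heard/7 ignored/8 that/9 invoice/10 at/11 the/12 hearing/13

The displaced element is "who" (word 1).
It is linked across 2 clause boundaries (Ø → Ø).
It functions as the subject of "ignored", so the gap sits immediately after word 7 ("heard").
Base order: Priya had assumed the scout heard who ignored that invoice at the hearing.

7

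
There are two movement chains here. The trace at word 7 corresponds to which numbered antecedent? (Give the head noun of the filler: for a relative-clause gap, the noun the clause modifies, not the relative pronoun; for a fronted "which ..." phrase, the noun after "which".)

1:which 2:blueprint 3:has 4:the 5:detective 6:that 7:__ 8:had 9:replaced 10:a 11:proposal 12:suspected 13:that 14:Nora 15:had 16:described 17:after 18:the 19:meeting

5

The marked gap is inside the relative clause, the subject of "replaced".
Its filler is the head noun "detective" (via "that"), at word 5.
(The other dependency links word 2 to a gap after word 16.)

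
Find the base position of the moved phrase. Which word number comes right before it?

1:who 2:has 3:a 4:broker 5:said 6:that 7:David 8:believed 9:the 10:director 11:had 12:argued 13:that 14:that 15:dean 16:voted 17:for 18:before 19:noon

The displaced element is "who" (word 1).
It is linked across 3 clause boundaries (that → Ø → that).
It functions as the object of the preposition "for" of "voted", so the gap sits immediately after word 17 ("for").
Base order: A broker has said that David believed the director had argued that that dean voted for who before noon.

17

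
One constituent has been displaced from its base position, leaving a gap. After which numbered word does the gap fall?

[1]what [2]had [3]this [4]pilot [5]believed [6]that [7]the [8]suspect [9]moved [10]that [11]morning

9

The displaced element is "what" (word 1).
It is linked across 1 clause boundary (that).
It functions as the direct object of "moved", so the gap sits immediately after word 9 ("moved").
Base order: This pilot had believed that the suspect moved what that morning.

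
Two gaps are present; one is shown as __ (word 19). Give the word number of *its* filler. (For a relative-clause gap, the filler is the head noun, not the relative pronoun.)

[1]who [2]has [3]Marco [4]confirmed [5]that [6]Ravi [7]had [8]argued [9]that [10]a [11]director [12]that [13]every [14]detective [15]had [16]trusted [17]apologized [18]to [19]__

1

The marked gap is the object of the preposition "to" of "apologized".
Its filler is the fronted wh-phrase "who", at word 1.
(The other dependency links word 11 to a gap after word 16.)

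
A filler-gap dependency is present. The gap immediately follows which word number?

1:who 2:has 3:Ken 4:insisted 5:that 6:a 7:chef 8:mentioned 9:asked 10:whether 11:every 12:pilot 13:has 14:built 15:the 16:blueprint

The displaced element is "who" (word 1).
It is linked across 2 clause boundaries (that → Ø).
It functions as the subject of "asked", so the gap sits immediately after word 8 ("mentioned").
Base order: Ken has insisted that a chef mentioned that who asked whether every pilot has built the blueprint.

8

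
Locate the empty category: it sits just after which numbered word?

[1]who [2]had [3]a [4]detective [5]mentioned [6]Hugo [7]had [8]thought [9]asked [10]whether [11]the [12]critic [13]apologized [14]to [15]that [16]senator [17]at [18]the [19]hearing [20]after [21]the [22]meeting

8

The displaced element is "who" (word 1).
It is linked across 2 clause boundaries (Ø → Ø).
It functions as the subject of "asked", so the gap sits immediately after word 8 ("thought").
Base order: A detective had mentioned Hugo had thought that who asked whether the critic apologized to that senator at the hearing after the meeting.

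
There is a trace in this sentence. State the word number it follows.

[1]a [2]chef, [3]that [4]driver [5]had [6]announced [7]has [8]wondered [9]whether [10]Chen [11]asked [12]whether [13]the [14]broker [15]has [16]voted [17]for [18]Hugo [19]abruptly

The displaced element is "a chef" (word 2).
It is linked across 1 clause boundary (Ø).
It functions as the subject of "wondered", so the gap sits immediately after word 6 ("announced").
Base order: That driver had announced a chef has wondered whether Chen asked whether the broker has voted for Hugo abruptly.

6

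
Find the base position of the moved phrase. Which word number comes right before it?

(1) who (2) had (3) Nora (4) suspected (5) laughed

The displaced element is "who" (word 1).
It is linked across 1 clause boundary (Ø).
It functions as the subject of "laughed", so the gap sits immediately after word 4 ("suspected").
Base order: Nora had suspected that who laughed.

4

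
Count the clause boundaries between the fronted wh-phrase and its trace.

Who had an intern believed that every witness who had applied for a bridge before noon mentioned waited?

2

"who" is extracted from the subject of "waited".
Boundaries crossed, outermost first: [that], [Ø] — 2 in total.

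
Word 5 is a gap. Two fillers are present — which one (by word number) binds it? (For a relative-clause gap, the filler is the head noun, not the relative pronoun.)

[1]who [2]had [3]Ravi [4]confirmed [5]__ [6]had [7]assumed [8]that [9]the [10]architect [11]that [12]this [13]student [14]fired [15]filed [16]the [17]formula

1

The marked gap is the subject of "assumed".
Its filler is the fronted wh-phrase "who", at word 1.
(The other dependency links word 10 to a gap after word 14.)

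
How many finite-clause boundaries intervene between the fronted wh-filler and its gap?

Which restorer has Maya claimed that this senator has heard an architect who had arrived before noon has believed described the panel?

3

"which restorer" is extracted from the subject of "described".
Boundaries crossed, outermost first: [that], [Ø], [Ø] — 3 in total.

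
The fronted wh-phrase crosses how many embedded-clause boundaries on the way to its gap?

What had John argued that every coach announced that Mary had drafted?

2

"what" is extracted from the object of "drafted".
Boundaries crossed, outermost first: [that], [that] — 2 in total.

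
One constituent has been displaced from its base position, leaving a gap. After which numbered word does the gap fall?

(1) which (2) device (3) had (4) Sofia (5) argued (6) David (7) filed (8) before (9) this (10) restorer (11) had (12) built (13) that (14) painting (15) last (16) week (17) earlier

The displaced element is "which device" (word 2).
It is linked across 1 clause boundary (Ø).
It functions as the direct object of "filed", so the gap sits immediately after word 7 ("filed").
Base order: Sofia had argued David filed which device before this restorer had built that painting last week earlier.

7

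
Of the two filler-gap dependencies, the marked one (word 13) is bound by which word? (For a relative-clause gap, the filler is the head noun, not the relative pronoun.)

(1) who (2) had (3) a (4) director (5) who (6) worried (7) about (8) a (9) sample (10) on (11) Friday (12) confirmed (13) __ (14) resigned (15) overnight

The marked gap is the subject of "resigned".
Its filler is the fronted wh-phrase "who", at word 1.
(The other dependency links word 4 to a gap after word 5.)

1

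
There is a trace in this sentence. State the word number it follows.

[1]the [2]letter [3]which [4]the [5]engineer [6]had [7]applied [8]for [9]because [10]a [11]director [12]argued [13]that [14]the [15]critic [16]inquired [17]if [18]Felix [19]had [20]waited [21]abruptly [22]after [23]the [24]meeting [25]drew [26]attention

8

The displaced element is "the letter" (word 2).
It functions as the object of the preposition "for" of "applied", so the gap sits immediately after word 8 ("for").
Base order: The engineer had applied for the letter because a director argued that the critic inquired if Felix had waited abruptly after the meeting.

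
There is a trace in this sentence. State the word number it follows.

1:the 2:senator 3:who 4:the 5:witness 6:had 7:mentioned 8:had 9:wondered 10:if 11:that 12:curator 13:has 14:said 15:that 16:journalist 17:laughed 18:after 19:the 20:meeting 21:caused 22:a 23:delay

The displaced element is "the senator" (word 2).
It is linked across 1 clause boundary (Ø).
It functions as the subject of "wondered", so the gap sits immediately after word 7 ("mentioned").
Base order: The witness had mentioned that the senator had wondered if that curator has said that journalist laughed after the meeting.

7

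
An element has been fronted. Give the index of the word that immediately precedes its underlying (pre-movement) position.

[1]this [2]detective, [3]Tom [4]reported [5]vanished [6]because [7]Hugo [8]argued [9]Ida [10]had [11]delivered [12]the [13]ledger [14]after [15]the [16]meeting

4

The displaced element is "this detective" (word 2).
It is linked across 1 clause boundary (Ø).
It functions as the subject of "vanished", so the gap sits immediately after word 4 ("reported").
Base order: Tom reported that this detective vanished because Hugo argued Ida had delivered the ledger after the meeting.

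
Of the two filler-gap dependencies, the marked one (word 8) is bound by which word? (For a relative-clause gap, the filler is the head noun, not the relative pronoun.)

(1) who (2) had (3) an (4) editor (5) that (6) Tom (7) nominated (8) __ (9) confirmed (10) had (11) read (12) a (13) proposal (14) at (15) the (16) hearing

4

The marked gap is inside the relative clause, the direct object of "nominated".
Its filler is the head noun "editor" (via "that"), at word 4.
(The other dependency links word 1 to a gap after word 9.)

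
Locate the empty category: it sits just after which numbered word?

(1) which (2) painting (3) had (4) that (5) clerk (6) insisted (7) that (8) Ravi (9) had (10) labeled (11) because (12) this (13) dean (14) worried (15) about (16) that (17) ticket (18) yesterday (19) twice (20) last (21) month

10

The displaced element is "which painting" (word 2).
It is linked across 1 clause boundary (that).
It functions as the direct object of "labeled", so the gap sits immediately after word 10 ("labeled").
Base order: That clerk had insisted that Ravi had labeled which painting because this dean worried about that ticket yesterday twice last month.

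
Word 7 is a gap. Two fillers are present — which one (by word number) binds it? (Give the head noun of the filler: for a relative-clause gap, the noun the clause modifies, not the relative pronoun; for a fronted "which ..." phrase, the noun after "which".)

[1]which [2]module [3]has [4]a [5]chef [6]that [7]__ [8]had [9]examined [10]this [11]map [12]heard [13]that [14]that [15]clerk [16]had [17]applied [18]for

5

The marked gap is inside the relative clause, the subject of "examined".
Its filler is the head noun "chef" (via "that"), at word 5.
(The other dependency links word 2 to a gap after word 18.)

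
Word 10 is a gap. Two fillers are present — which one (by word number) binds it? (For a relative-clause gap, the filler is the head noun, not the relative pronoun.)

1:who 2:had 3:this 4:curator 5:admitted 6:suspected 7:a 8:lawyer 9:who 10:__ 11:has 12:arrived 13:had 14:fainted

8

The marked gap is inside the relative clause, the subject of "arrived".
Its filler is the head noun "lawyer" (via "who"), at word 8.
(The other dependency links word 1 to a gap after word 5.)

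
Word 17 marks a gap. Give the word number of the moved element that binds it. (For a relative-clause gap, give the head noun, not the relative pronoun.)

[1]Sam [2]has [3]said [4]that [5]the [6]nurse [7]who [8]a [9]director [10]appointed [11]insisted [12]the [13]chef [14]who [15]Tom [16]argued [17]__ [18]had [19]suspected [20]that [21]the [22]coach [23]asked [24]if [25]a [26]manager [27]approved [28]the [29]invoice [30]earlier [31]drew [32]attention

The gap at 17 is the subject of "suspected", inside a relative clause.
The relative pronoun is "who" (word 14); it is bound by the head noun immediately before it.
Its filler is the head noun "chef", at word 13.

13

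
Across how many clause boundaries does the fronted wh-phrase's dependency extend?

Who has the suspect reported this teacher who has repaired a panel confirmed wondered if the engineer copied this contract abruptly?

"who" is extracted from the subject of "wondered".
Boundaries crossed, outermost first: [Ø], [Ø] — 2 in total.

2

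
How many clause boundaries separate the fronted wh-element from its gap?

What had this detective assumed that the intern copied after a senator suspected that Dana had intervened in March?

1

"what" is extracted from the object of "copied".
Boundaries crossed, outermost first: [that] — 1 in total.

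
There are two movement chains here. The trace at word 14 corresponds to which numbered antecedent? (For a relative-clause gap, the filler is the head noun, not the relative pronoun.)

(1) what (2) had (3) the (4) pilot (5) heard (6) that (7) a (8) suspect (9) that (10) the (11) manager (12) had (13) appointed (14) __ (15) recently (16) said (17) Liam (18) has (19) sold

8

The marked gap is inside the relative clause, the direct object of "appointed".
Its filler is the head noun "suspect" (via "that"), at word 8.
(The other dependency links word 1 to a gap after word 19.)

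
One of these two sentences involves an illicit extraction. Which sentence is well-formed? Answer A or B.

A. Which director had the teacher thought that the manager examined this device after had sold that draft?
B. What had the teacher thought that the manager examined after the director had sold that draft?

In A, the wh-phrase is extracted from inside an adjunct island (introduced by "after"), which blocks movement.
In B, the extraction path crosses only that-complement boundaries, which are transparent.
So B is grammatical.

B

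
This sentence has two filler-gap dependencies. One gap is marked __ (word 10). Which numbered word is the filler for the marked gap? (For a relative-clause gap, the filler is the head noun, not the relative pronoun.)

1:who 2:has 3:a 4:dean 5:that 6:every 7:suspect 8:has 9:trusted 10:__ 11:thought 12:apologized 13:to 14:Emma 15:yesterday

4

The marked gap is inside the relative clause, the direct object of "trusted".
Its filler is the head noun "dean" (via "that"), at word 4.
(The other dependency links word 1 to a gap after word 11.)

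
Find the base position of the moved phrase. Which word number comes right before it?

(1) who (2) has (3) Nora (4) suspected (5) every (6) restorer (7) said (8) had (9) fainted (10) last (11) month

7

The displaced element is "who" (word 1).
It is linked across 2 clause boundaries (Ø → Ø).
It functions as the subject of "fainted", so the gap sits immediately after word 7 ("said").
Base order: Nora has suspected every restorer said that who had fainted last month.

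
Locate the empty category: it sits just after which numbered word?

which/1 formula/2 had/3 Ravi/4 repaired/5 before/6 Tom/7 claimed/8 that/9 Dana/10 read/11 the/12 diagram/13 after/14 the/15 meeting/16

The displaced element is "which formula" (word 2).
It functions as the direct object of "repaired", so the gap sits immediately after word 5 ("repaired").
Base order: Ravi had repaired which formula before Tom claimed that Dana read the diagram after the meeting.

5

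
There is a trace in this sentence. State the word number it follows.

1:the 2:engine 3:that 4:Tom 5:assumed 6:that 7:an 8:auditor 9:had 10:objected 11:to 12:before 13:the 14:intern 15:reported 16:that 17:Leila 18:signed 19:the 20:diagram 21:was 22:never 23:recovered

The displaced element is "the engine" (word 2).
It is linked across 1 clause boundary (that).
It functions as the object of the preposition "to" of "objected", so the gap sits immediately after word 11 ("to").
Base order: Tom assumed that an auditor had objected to the engine before the intern reported that Leila signed the diagram.

11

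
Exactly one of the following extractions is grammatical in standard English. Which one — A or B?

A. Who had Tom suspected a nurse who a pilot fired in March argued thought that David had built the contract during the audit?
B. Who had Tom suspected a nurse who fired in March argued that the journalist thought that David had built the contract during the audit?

A

In B, the wh-phrase is extracted from inside a complex-NP island (relative clause) (introduced by "who"), which blocks movement.
In A, the extraction path crosses only that-complement boundaries, which are transparent.
So A is grammatical.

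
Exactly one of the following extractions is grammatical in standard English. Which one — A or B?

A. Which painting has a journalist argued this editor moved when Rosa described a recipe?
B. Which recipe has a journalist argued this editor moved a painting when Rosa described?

A

In B, the wh-phrase is extracted from inside an adjunct island (introduced by "when"), which blocks movement.
In A, the extraction path crosses only that-complement boundaries, which are transparent.
So A is grammatical.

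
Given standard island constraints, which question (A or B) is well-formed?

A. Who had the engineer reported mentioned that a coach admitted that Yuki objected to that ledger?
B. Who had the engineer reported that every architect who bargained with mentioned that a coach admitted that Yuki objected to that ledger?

A

In B, the wh-phrase is extracted from inside a complex-NP island (relative clause) (introduced by "who"), which blocks movement.
In A, the extraction path crosses only that-complement boundaries, which are transparent.
So A is grammatical.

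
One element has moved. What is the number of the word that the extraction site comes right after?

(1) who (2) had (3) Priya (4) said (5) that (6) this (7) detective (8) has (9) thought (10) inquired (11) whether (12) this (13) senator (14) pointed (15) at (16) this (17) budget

9

The displaced element is "who" (word 1).
It is linked across 2 clause boundaries (that → Ø).
It functions as the subject of "inquired", so the gap sits immediately after word 9 ("thought").
Base order: Priya had said that this detective has thought that who inquired whether this senator pointed at this budget.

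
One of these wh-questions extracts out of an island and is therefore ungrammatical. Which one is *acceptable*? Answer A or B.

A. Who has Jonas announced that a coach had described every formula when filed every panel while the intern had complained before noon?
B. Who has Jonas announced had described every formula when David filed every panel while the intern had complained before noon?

In A, the wh-phrase is extracted from inside an adjunct island (introduced by "when"), which blocks movement.
In B, the extraction path crosses only that-complement boundaries, which are transparent.
So B is grammatical.

B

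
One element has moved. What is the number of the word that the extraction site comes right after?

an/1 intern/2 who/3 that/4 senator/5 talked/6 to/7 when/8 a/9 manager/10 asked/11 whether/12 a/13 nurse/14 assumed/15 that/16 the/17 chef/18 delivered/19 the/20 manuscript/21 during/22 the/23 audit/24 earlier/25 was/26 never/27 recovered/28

The displaced element is "an intern" (word 2).
It functions as the object of the preposition "to" of "talked", so the gap sits immediately after word 7 ("to").
Base order: That senator talked to an intern when a manager asked whether a nurse assumed that the chef delivered the manuscript during the audit earlier.

7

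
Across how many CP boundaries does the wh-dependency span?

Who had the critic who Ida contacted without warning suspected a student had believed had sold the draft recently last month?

"who" is extracted from the subject of "sold".
Boundaries crossed, outermost first: [Ø], [Ø] — 2 in total.

2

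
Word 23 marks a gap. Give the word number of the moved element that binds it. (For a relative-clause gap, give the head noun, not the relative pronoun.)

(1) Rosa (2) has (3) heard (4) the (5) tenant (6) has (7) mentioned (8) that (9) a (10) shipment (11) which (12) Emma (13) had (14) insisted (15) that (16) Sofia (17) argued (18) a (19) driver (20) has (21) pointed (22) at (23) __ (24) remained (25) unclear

10

The gap at 23 is the prepositional object of "pointed", inside a relative clause.
The relative pronoun is "which" (word 11); it is bound by the head noun immediately before it.
Its filler is the head noun "shipment", at word 10.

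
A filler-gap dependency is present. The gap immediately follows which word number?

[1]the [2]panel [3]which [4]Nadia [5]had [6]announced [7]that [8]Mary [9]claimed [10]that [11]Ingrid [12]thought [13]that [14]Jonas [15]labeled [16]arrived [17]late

15

The displaced element is "the panel" (word 2).
It is linked across 3 clause boundaries (that → that → that).
It functions as the direct object of "labeled", so the gap sits immediately after word 15 ("labeled").
Base order: Nadia had announced that Mary claimed that Ingrid thought that Jonas labeled the panel.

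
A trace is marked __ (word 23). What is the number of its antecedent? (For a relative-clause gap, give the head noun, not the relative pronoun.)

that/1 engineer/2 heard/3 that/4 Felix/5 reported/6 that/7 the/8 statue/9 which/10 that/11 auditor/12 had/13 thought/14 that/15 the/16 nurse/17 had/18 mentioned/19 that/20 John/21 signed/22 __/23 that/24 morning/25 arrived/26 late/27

9

The gap at 23 is the object of "signed", inside a relative clause.
The relative pronoun is "which" (word 10); it is bound by the head noun immediately before it.
Its filler is the head noun "statue", at word 9.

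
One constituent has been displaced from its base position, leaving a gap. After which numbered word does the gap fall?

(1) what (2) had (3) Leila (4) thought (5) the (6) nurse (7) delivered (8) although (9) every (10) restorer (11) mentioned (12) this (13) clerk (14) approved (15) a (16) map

7

The displaced element is "what" (word 1).
It is linked across 1 clause boundary (Ø).
It functions as the direct object of "delivered", so the gap sits immediately after word 7 ("delivered").
Base order: Leila had thought the nurse delivered what although every restorer mentioned this clerk approved a map.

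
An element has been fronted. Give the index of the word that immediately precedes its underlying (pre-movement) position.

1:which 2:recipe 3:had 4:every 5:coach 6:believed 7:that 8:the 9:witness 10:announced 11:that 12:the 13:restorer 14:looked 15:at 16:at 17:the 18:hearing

15

The displaced element is "which recipe" (word 2).
It is linked across 2 clause boundaries (that → that).
It functions as the object of the preposition "at" of "looked", so the gap sits immediately after word 15 ("at").
Base order: Every coach had believed that the witness announced that the restorer looked at which recipe at the hearing.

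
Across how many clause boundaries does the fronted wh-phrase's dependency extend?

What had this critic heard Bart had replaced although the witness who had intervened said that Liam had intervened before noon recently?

"what" is extracted from the object of "replaced".
Boundaries crossed, outermost first: [Ø] — 1 in total.

1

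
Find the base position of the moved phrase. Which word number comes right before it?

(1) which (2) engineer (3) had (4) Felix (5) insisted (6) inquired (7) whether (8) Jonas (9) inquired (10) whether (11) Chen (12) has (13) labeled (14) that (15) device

5

The displaced element is "which engineer" (word 2).
It is linked across 1 clause boundary (Ø).
It functions as the subject of "inquired", so the gap sits immediately after word 5 ("insisted").
Base order: Felix had insisted that which engineer inquired whether Jonas inquired whether Chen has labeled that device.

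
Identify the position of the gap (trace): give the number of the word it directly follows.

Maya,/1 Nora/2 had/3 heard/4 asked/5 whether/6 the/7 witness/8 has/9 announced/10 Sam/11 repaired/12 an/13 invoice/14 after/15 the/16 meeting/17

The displaced element is "Maya" (word 1).
It is linked across 1 clause boundary (Ø).
It functions as the subject of "asked", so the gap sits immediately after word 4 ("heard").
Base order: Nora had heard that Maya asked whether the witness has announced Sam repaired an invoice after the meeting.

4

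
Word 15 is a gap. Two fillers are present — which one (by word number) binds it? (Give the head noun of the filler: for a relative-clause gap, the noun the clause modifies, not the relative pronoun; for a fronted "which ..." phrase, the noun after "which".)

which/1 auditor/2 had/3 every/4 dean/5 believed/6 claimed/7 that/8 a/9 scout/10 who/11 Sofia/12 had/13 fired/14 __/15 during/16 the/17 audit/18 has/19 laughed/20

The marked gap is inside the relative clause, the direct object of "fired".
Its filler is the head noun "scout" (via "who"), at word 10.
(The other dependency links word 2 to a gap after word 6.)

10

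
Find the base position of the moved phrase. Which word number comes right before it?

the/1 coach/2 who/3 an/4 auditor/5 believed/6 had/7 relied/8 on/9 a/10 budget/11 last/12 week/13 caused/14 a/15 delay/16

6

The displaced element is "the coach" (word 2).
It is linked across 1 clause boundary (Ø).
It functions as the subject of "relied", so the gap sits immediately after word 6 ("believed").
Base order: An auditor believed that the coach had relied on a budget last week.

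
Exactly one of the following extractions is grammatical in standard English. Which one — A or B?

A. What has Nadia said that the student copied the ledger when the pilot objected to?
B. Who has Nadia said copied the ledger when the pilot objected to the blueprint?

B

In A, the wh-phrase is extracted from inside an adjunct island (introduced by "when"), which blocks movement.
In B, the extraction path crosses only that-complement boundaries, which are transparent.
So B is grammatical.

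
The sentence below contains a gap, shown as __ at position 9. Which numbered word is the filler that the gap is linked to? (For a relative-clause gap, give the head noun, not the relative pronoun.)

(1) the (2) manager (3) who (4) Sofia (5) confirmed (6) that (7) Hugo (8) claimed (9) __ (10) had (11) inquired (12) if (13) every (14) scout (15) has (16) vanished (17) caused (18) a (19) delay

The gap at 9 is the subject of "inquired", inside a relative clause.
The relative pronoun is "who" (word 3); it is bound by the head noun immediately before it.
Its filler is the head noun "manager", at word 2.

2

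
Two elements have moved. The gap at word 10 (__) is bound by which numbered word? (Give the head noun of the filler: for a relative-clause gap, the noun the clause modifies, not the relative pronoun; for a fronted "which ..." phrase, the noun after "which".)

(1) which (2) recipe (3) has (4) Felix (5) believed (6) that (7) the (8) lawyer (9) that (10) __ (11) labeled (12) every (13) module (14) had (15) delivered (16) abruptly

The marked gap is inside the relative clause, the subject of "labeled".
Its filler is the head noun "lawyer" (via "that"), at word 8.
(The other dependency links word 2 to a gap after word 15.)

8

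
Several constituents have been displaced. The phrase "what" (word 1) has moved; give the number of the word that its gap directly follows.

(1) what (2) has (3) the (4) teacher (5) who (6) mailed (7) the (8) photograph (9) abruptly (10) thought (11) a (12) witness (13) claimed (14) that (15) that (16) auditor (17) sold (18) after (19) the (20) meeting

The displaced element is "what" (word 1).
It is linked across 2 clause boundaries (Ø → that).
It functions as the direct object of "sold", so the gap sits immediately after word 17 ("sold").
Base order: The teacher who mailed the photograph abruptly has thought a witness claimed that that auditor sold what after the meeting.

17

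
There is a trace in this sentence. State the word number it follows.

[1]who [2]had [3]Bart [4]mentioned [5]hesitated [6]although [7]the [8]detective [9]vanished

4

The displaced element is "who" (word 1).
It is linked across 1 clause boundary (Ø).
It functions as the subject of "hesitated", so the gap sits immediately after word 4 ("mentioned").
Base order: Bart had mentioned that who hesitated although the detective vanished.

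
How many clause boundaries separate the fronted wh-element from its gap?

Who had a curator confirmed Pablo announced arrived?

2

"who" is extracted from the subject of "arrived".
Boundaries crossed, outermost first: [Ø], [Ø] — 2 in total.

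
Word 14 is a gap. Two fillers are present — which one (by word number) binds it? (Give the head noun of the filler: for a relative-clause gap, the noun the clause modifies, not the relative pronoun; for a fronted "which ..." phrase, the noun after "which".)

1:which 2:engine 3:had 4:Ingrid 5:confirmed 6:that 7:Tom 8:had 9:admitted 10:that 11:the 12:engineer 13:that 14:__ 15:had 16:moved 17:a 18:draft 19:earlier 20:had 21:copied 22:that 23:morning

The marked gap is inside the relative clause, the subject of "moved".
Its filler is the head noun "engineer" (via "that"), at word 12.
(The other dependency links word 2 to a gap after word 21.)

12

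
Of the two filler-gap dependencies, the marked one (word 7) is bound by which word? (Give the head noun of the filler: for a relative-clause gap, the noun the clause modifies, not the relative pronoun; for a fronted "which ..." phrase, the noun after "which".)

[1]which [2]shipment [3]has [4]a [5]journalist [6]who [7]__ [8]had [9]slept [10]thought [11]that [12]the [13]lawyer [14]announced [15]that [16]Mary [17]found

5

The marked gap is inside the relative clause, the subject of "slept".
Its filler is the head noun "journalist" (via "who"), at word 5.
(The other dependency links word 2 to a gap after word 17.)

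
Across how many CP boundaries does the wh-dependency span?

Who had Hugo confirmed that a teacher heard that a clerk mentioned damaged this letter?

3

"who" is extracted from the subject of "damaged".
Boundaries crossed, outermost first: [that], [that], [Ø] — 3 in total.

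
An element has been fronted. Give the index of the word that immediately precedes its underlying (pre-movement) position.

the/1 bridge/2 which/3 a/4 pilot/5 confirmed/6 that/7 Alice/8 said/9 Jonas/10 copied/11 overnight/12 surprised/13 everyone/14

The displaced element is "the bridge" (word 2).
It is linked across 2 clause boundaries (that → Ø).
It functions as the direct object of "copied", so the gap sits immediately after word 11 ("copied").
Base order: A pilot confirmed that Alice said Jonas copied the bridge overnight.

11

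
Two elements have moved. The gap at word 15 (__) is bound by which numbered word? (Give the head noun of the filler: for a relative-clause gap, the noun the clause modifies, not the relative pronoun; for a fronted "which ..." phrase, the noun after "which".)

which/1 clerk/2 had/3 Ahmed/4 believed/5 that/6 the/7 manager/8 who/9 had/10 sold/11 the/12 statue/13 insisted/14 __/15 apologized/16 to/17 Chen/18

The marked gap is the subject of "apologized".
Its filler is the fronted wh-phrase "which clerk", at word 2.
(The other dependency links word 8 to a gap after word 9.)

2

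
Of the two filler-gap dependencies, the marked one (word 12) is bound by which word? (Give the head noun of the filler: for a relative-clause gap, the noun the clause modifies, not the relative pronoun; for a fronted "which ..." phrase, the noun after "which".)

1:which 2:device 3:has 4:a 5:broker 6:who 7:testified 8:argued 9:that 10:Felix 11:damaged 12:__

The marked gap is the direct object of "damaged".
Its filler is the fronted wh-phrase "which device", at word 2.
(The other dependency links word 5 to a gap after word 6.)

2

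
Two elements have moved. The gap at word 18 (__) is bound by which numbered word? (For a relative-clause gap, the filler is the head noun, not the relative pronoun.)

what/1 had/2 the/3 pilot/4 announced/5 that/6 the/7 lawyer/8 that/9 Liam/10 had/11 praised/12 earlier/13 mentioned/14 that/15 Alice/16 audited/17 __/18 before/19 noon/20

The marked gap is the direct object of "audited".
Its filler is the fronted wh-phrase "what", at word 1.
(The other dependency links word 8 to a gap after word 12.)

1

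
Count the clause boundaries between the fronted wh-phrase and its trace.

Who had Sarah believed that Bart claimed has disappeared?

2

"who" is extracted from the subject of "disappeared".
Boundaries crossed, outermost first: [that], [Ø] — 2 in total.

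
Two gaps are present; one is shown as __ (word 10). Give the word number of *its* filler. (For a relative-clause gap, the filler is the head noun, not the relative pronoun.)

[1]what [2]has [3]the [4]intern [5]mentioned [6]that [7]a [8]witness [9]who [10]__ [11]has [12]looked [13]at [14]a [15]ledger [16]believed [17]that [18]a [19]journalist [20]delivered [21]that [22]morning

8

The marked gap is inside the relative clause, the subject of "looked".
Its filler is the head noun "witness" (via "who"), at word 8.
(The other dependency links word 1 to a gap after word 20.)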